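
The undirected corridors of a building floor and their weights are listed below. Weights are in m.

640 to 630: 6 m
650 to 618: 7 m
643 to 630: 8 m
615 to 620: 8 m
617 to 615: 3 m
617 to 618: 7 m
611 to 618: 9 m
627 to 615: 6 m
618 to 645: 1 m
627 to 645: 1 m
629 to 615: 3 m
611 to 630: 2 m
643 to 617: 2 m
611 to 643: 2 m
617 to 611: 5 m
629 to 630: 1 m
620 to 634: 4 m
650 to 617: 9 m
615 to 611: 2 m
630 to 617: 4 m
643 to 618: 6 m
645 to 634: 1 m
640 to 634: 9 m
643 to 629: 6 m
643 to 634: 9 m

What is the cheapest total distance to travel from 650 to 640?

18 m

Enumerating some paths:
650–617–643–611–630–640: 9+2+2+2+6 = 21
650–618–645–634–640: 7+1+1+9 = 18
650–617–630–640: 9+4+6 = 19
Cheapest is 650–618–645–634–640 at 18 m.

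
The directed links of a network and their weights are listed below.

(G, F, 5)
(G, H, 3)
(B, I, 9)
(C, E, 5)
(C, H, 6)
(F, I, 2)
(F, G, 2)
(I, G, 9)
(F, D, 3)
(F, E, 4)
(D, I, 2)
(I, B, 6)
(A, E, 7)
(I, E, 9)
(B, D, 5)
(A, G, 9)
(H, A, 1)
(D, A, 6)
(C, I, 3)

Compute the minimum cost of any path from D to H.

Candidate routes:
D–I–G–H: 2+9+3 = 14
D–A–G–H: 6+9+3 = 18
The minimum is 14 via D–I–G–H.

14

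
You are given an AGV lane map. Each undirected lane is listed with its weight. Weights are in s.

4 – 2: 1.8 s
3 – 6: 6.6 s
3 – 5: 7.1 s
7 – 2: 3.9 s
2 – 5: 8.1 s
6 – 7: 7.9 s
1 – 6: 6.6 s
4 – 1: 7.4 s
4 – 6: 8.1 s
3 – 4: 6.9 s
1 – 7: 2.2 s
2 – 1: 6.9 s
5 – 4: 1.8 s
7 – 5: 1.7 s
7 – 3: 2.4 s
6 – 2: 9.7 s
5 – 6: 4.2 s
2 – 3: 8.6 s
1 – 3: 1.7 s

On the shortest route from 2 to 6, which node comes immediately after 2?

4

Compare a few routes:
2 → 4 → 5 → 6: 1.8+1.8+4.2 = 7.8
2 → 7 → 5 → 6: 3.9+1.7+4.2 = 9.8
2 → 6: 9.7 = 9.7
The minimum is 7.8 s via 2 → 4 → 5 → 6.
So from 2 the first move is to 4.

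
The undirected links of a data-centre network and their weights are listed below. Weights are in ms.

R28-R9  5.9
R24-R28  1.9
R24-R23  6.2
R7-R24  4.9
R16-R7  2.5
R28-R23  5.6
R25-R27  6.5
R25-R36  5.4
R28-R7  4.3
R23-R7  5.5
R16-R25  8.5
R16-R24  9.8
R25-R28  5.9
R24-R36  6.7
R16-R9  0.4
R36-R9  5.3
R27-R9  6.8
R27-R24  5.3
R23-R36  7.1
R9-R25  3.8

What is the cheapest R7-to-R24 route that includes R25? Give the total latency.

14.5 ms

Shortest R7→R25: R7 → R16 → R9 → R25 = 6.7
Best R25 to R24: R25 → R28 → R24 costing 7.8
Total via R25: 6.7 + 7.8 = 14.5 ms.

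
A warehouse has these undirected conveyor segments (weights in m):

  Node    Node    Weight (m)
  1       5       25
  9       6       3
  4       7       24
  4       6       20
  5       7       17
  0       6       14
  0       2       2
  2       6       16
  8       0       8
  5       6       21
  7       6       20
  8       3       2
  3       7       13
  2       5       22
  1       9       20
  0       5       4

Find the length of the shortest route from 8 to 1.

Candidate routes:
8–0–6–9–1: 8+14+3+20 = 45
8–0–5–1: 8+4+25 = 37
The minimum is 37 m via 8–0–5–1.

37 m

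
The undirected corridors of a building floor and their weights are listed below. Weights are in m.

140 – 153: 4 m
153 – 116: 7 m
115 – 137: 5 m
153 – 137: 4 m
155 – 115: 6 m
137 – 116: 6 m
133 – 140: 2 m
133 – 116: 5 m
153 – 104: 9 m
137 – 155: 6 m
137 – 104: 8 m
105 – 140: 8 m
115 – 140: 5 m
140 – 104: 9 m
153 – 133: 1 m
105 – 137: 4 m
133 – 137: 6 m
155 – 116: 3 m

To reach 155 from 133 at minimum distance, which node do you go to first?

116

Candidate routes:
133 → 153 → 137 → 155: 1+4+6 = 11
133 → 153 → 116 → 155: 1+7+3 = 11
133 → 116 → 155: 5+3 = 8
The minimum is 8 m via 133 → 116 → 155.
So from 133 the first move is to 116.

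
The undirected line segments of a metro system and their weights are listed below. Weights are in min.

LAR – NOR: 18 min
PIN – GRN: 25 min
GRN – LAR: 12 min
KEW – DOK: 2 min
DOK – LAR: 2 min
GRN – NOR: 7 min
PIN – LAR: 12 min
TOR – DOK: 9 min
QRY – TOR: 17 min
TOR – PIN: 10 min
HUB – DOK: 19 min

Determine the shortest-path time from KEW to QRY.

28 min

Shortest distances from KEW:
KEW: 0
DOK: 2  (via KEW)
LAR: 4  (via DOK)
TOR: 11  (via DOK)
PIN: 16  (via LAR)
GRN: 16  (via LAR)
HUB: 21  (via DOK)
NOR: 22  (via LAR)
QRY: 28  (via TOR)
Shortest route: KEW → DOK → TOR → QRY = 28 min.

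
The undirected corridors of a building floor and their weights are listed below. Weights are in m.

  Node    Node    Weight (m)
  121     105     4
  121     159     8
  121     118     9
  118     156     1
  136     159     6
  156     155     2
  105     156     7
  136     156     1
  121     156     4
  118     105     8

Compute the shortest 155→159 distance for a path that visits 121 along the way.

Best 155 to 121: 155 → 156 → 121 costing 6
Best 121 to 159: 121 → 159 costing 8
Total via 121: 6 + 8 = 14 m.

14 m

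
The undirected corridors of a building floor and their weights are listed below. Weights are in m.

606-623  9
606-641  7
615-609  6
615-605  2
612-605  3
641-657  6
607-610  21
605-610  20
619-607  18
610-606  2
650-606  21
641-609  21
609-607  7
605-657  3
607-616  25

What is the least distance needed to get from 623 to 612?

Running Dijkstra from 623:
623: 0
606: 9  (via 623)
610: 11  (via 606)
641: 16  (via 606)
657: 22  (via 641)
605: 25  (via 657)
615: 27  (via 605)
612: 28  (via 605)
Shortest route: 623–606–641–657–605–612 = 28 m.

28 m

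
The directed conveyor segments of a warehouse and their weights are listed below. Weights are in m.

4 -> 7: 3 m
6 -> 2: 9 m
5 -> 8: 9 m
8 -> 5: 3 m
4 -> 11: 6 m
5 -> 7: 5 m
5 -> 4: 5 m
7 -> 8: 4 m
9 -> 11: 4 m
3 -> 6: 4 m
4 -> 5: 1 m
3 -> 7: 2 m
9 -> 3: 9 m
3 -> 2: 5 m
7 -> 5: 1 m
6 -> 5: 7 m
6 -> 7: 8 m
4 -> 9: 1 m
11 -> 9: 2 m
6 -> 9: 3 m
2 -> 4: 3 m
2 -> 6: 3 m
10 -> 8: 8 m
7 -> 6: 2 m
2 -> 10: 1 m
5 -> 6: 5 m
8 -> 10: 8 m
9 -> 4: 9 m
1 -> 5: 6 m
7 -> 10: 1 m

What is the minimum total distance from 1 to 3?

Candidate routes:
1 → 5 → 7 → 6 → 9 → 3: 6+5+2+3+9 = 25
1 → 5 → 4 → 9 → 3: 6+5+1+9 = 21
1 → 5 → 6 → 9 → 3: 6+5+3+9 = 23
The minimum is 21 m via 1 → 5 → 4 → 9 → 3.

21 m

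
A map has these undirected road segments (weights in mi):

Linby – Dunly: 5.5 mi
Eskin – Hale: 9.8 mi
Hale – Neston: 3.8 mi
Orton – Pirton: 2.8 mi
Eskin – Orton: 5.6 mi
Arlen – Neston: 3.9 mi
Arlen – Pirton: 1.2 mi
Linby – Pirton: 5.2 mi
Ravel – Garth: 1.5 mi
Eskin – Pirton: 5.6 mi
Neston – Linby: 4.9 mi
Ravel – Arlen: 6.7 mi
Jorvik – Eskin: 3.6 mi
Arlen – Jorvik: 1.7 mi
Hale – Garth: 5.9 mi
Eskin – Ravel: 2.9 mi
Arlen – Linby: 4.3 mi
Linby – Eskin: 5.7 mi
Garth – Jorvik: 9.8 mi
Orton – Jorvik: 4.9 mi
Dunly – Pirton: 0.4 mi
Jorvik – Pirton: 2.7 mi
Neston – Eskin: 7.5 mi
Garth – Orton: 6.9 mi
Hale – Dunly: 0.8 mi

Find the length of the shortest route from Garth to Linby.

Enumerating some paths:
Garth → Hale → Dunly → Linby: 5.9+0.8+5.5 = 12.2
Garth → Ravel → Arlen → Linby: 1.5+6.7+4.3 = 12.5
Garth → Ravel → Eskin → Linby: 1.5+2.9+5.7 = 10.1
Garth → Hale → Dunly → Pirton → Linby: 5.9+0.8+0.4+5.2 = 12.3
Cheapest is Garth → Ravel → Eskin → Linby at 10.1 mi.

10.1 mi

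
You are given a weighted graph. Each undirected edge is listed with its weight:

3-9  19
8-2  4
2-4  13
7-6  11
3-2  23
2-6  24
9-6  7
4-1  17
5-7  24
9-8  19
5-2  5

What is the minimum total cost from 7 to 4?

Compare a few routes:
7 → 5 → 2 → 4: 24+5+13 = 42
7 → 6 → 2 → 4: 11+24+13 = 48
The minimum is 42 via 7 → 5 → 2 → 4.

42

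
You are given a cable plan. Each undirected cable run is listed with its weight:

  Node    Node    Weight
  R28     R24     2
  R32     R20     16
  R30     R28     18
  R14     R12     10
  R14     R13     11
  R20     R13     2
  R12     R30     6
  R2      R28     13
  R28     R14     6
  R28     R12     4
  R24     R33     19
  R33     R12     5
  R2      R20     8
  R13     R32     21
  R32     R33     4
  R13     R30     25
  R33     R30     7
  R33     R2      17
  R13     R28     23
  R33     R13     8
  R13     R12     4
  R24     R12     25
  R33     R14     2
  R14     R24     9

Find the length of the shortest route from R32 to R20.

Settle nodes by increasing distance from R32:
R32: 0
R33: 4  (via R32)
R14: 6  (via R33)
R12: 9  (via R33)
R30: 11  (via R33)
R28: 12  (via R14)
R13: 12  (via R33)
R20: 14  (via R13)
Shortest route: R32–R33–R13–R20 = 14.

14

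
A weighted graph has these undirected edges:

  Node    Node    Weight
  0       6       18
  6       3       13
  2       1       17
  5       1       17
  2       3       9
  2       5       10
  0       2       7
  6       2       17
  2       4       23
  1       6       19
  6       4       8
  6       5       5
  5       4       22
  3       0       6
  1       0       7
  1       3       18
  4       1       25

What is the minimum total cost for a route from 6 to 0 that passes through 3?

Shortest 6→3: 6 → 3 = 13
Best 3 to 0: 3 → 0 costing 6
Total via 3: 13 + 6 = 19.

19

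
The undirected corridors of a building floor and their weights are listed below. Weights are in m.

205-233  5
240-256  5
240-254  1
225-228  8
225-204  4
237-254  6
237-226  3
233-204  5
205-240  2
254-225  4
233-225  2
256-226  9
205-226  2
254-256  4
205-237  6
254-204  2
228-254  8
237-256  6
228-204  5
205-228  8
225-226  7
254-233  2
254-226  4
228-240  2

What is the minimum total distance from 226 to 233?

Shortest distances from 226:
226: 0
205: 2  (via 226)
237: 3  (via 226)
254: 4  (via 226)
240: 4  (via 205)
204: 6  (via 254)
228: 6  (via 240)
233: 6  (via 254)
Shortest route: 226–254–233 = 6 m.

6 m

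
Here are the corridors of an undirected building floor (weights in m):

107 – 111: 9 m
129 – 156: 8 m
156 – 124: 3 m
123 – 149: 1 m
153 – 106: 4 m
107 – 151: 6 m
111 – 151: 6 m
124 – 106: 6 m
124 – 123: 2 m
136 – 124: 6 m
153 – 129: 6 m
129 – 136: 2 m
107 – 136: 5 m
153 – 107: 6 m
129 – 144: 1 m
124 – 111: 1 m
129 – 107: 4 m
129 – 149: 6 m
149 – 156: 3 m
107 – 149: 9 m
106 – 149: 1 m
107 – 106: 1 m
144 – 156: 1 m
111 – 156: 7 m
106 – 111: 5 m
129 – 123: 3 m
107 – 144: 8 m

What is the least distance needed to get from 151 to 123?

Running Dijkstra from 151:
151: 0
107: 6  (via 151)
111: 6  (via 151)
106: 7  (via 107)
124: 7  (via 111)
149: 8  (via 106)
123: 9  (via 124)
Shortest route: 151 → 111 → 124 → 123 = 9 m.

9 m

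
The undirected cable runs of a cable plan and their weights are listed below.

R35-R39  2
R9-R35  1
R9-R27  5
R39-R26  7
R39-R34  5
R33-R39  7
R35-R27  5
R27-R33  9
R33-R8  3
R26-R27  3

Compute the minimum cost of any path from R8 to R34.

15

Settle nodes by increasing distance from R8:
R8: 0
R33: 3  (via R8)
R39: 10  (via R33)
R35: 12  (via R39)
R27: 12  (via R33)
R9: 13  (via R35)
R26: 15  (via R27)
R34: 15  (via R39)
Shortest route: R8 → R33 → R39 → R34 = 15.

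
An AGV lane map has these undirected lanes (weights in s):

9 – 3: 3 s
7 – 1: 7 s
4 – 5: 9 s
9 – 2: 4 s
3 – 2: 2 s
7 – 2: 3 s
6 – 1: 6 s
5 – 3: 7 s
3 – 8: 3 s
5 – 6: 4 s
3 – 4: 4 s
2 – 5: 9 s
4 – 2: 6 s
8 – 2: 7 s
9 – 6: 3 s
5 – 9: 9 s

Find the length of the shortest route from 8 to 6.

9 s

Shortest distances from 8:
8: 0
3: 3  (via 8)
2: 5  (via 3)
9: 6  (via 3)
4: 7  (via 3)
7: 8  (via 2)
6: 9  (via 9)
Shortest route: 8–3–9–6 = 9 s.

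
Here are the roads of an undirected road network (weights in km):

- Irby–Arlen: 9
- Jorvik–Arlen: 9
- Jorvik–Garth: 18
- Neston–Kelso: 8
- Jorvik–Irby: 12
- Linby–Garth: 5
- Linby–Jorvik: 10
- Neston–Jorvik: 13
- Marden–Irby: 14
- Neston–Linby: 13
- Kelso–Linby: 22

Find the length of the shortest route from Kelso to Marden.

Settle nodes by increasing distance from Kelso:
Kelso: 0
Neston: 8  (via Kelso)
Linby: 21  (via Neston)
Jorvik: 21  (via Neston)
Garth: 26  (via Linby)
Arlen: 30  (via Jorvik)
Irby: 33  (via Jorvik)
Marden: 47  (via Irby)
Shortest route: Kelso–Neston–Jorvik–Irby–Marden = 47 km.

47 km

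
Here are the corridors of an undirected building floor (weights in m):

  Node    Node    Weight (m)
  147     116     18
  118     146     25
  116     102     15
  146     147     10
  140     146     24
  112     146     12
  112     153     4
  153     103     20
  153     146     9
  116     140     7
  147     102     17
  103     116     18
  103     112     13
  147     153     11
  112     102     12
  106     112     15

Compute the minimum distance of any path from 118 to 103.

50 m

Enumerating some paths:
118 → 146 → 112 → 103: 25+12+13 = 50
118 → 146 → 153 → 112 → 103: 25+9+4+13 = 51
118 → 146 → 153 → 103: 25+9+20 = 54
The minimum is 50 m via 118 → 146 → 112 → 103.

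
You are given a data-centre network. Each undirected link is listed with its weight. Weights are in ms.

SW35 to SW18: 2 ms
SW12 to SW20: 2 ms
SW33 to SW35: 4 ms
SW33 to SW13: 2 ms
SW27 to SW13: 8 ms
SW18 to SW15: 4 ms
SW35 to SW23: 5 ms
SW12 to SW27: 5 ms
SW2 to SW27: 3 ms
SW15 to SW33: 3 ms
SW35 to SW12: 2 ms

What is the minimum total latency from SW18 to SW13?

8 ms

Running Dijkstra from SW18:
SW18: 0
SW35: 2  (via SW18)
SW15: 4  (via SW18)
SW12: 4  (via SW35)
SW20: 6  (via SW12)
SW33: 6  (via SW35)
SW23: 7  (via SW35)
SW13: 8  (via SW33)
Shortest route: SW18 → SW35 → SW33 → SW13 = 8 ms.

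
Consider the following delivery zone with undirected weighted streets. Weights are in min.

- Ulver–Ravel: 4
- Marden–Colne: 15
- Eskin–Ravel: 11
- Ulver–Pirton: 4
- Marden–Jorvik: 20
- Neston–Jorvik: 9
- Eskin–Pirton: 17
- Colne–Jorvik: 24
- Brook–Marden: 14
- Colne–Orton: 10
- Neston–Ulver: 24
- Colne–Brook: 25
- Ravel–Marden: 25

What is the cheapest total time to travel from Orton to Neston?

Compare a few routes:
Orton - Colne - Jorvik - Neston: 10+24+9 = 43
Orton - Colne - Marden - Jorvik - Neston: 10+15+20+9 = 54
The minimum is 43 min via Orton - Colne - Jorvik - Neston.

43 min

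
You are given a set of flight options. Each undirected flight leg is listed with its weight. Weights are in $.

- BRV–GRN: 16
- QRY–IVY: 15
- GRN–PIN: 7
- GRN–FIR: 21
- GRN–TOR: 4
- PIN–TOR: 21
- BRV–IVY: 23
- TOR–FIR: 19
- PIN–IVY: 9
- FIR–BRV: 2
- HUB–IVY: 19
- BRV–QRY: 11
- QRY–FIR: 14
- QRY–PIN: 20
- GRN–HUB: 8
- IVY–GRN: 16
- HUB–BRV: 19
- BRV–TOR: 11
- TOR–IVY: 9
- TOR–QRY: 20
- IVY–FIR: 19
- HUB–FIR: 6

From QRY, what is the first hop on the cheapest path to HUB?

Enumerating some paths:
QRY → BRV → HUB: 11+19 = 30
QRY → BRV → FIR → HUB: 11+2+6 = 19
QRY → FIR → HUB: 14+6 = 20
Cheapest is QRY → BRV → FIR → HUB at $19.
So from QRY the first move is to BRV.

BRV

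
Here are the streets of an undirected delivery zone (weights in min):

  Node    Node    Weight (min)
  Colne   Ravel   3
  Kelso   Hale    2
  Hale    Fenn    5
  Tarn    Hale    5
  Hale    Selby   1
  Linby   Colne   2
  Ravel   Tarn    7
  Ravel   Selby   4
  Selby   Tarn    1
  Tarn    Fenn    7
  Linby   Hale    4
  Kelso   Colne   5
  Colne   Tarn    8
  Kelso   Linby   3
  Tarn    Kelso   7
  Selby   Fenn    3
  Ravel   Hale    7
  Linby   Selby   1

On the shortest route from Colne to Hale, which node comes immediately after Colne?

Enumerating some paths:
Colne–Linby–Kelso–Hale: 2+3+2 = 7
Colne–Linby–Hale: 2+4 = 6
Colne–Linby–Selby–Hale: 2+1+1 = 4
Colne–Kelso–Hale: 5+2 = 7
The minimum is 4 min via Colne–Linby–Selby–Hale.
So from Colne the first move is to Linby.

Linby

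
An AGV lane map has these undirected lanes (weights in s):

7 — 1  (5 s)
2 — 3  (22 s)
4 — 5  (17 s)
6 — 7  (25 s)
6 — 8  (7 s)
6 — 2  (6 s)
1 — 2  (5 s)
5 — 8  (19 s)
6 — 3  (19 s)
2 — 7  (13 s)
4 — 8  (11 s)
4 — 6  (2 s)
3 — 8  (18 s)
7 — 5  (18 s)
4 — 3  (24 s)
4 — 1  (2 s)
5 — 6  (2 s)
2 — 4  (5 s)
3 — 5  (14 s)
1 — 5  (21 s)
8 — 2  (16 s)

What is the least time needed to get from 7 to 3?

25 s

Enumerating some paths:
7–1–4–6–3: 5+2+2+19 = 28
7–1–4–6–5–3: 5+2+2+2+14 = 25
The minimum is 25 s via 7–1–4–6–5–3.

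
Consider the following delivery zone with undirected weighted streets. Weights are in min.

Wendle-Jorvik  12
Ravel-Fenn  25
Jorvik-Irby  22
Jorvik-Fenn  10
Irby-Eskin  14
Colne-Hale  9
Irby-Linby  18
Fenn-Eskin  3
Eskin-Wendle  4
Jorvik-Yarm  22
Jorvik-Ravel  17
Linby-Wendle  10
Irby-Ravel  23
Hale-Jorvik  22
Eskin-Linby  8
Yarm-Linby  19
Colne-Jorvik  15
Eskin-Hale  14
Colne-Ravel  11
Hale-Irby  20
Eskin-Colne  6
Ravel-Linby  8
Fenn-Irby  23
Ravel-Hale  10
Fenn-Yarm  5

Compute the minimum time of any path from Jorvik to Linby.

21 min

Enumerating some paths:
Jorvik → Ravel → Linby: 17+8 = 25
Jorvik → Wendle → Eskin → Linby: 12+4+8 = 24
Jorvik → Wendle → Linby: 12+10 = 22
Jorvik → Fenn → Eskin → Linby: 10+3+8 = 21
Cheapest is Jorvik → Fenn → Eskin → Linby at 21 min.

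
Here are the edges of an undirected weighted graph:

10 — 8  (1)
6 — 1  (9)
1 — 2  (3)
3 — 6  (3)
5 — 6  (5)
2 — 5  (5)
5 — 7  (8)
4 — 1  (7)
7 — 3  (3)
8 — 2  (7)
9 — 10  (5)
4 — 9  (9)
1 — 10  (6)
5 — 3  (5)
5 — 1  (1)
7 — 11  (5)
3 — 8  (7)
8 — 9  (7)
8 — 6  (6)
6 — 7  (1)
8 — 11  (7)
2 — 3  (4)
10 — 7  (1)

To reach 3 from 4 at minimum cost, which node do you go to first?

Candidate routes:
4 - 1 - 5 - 3: 7+1+5 = 13
4 - 1 - 10 - 7 - 3: 7+6+1+3 = 17
4 - 1 - 2 - 3: 7+3+4 = 14
4 - 1 - 5 - 6 - 3: 7+1+5+3 = 16
The minimum is 13 via 4 - 1 - 5 - 3.
So from 4 the first move is to 1.

1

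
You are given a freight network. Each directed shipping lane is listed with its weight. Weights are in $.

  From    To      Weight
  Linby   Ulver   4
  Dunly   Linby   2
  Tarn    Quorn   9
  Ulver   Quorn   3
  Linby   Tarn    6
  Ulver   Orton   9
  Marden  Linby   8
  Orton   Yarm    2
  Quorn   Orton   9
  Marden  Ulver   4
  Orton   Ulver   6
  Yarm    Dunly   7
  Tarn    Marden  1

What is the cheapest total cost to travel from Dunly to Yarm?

$17

Shortest distances from Dunly:
Dunly: 0
Linby: 2  (via Dunly)
Ulver: 6  (via Linby)
Tarn: 8  (via Linby)
Quorn: 9  (via Ulver)
Marden: 9  (via Tarn)
Orton: 15  (via Ulver)
Yarm: 17  (via Orton)
Shortest route: Dunly–Linby–Ulver–Orton–Yarm = $17.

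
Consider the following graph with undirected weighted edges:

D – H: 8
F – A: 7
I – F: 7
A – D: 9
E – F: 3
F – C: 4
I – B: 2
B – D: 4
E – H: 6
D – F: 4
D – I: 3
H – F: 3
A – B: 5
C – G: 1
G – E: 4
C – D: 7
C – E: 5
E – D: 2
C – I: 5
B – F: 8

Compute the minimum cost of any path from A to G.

Settle nodes by increasing distance from A:
A: 0
B: 5  (via A)
F: 7  (via A)
I: 7  (via B)
D: 9  (via A)
E: 10  (via F)
H: 10  (via F)
C: 11  (via F)
G: 12  (via C)
Shortest route: A → F → C → G = 12.

12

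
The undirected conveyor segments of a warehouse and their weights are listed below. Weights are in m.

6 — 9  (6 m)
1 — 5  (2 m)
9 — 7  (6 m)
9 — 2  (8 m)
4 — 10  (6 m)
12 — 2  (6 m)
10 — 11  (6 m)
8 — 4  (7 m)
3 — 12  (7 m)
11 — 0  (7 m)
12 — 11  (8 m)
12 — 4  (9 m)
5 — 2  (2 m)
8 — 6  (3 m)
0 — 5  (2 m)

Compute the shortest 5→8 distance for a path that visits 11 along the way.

Best 5 to 11: 5 → 0 → 11 costing 9
Shortest 11→8: 11 → 10 → 4 → 8 = 19
Total via 11: 9 + 19 = 28 m.

28 m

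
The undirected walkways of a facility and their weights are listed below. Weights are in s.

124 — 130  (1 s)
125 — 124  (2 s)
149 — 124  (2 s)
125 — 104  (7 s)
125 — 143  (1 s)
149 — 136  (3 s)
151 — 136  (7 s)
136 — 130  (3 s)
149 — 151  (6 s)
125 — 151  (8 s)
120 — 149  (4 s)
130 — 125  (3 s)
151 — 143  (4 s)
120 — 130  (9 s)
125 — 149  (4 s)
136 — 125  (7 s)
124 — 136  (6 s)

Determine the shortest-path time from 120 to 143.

9 s

Candidate routes:
120–149–125–143: 4+4+1 = 9
120–130–124–125–143: 9+1+2+1 = 13
120–149–124–130–125–143: 4+2+1+3+1 = 11
Cheapest is 120–149–125–143 at 9 s.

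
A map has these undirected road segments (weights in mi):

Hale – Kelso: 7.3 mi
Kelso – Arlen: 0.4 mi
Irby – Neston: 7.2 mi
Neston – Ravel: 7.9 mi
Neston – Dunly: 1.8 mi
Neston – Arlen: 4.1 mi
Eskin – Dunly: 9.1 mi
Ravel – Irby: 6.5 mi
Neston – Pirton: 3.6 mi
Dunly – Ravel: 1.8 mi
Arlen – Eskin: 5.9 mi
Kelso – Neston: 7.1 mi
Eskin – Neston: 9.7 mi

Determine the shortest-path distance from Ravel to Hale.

15.4 mi

Candidate routes:
Ravel → Dunly → Neston → Kelso → Hale: 1.8+1.8+7.1+7.3 = 18
Ravel → Dunly → Neston → Arlen → Kelso → Hale: 1.8+1.8+4.1+0.4+7.3 = 15.4
Ravel → Neston → Arlen → Kelso → Hale: 7.9+4.1+0.4+7.3 = 19.7
The minimum is 15.4 mi via Ravel → Dunly → Neston → Arlen → Kelso → Hale.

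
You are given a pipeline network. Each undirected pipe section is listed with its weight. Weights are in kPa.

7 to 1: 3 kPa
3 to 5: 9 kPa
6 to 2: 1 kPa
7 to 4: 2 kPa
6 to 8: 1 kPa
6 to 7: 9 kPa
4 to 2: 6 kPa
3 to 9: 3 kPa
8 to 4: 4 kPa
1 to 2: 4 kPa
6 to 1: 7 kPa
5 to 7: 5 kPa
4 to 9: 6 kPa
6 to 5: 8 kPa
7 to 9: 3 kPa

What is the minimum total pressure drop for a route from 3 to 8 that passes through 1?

15 kPa

Shortest 3→1: 3–9–7–1 = 9
Best 1 to 8: 1–2–6–8 costing 6
Total via 1: 9 + 6 = 15 kPa.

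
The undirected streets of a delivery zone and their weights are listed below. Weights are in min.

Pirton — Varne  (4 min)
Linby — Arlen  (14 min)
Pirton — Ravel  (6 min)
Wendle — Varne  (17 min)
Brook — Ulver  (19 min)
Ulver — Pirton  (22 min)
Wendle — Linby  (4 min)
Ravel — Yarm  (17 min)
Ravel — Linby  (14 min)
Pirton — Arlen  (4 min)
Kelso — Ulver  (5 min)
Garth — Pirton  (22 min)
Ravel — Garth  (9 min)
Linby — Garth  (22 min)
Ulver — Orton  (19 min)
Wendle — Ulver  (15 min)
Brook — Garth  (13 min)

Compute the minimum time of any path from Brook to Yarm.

Settle nodes by increasing distance from Brook:
Brook: 0
Garth: 13  (via Brook)
Ulver: 19  (via Brook)
Ravel: 22  (via Garth)
Kelso: 24  (via Ulver)
Pirton: 28  (via Ravel)
Varne: 32  (via Pirton)
Arlen: 32  (via Pirton)
Wendle: 34  (via Ulver)
Linby: 35  (via Garth)
Orton: 38  (via Ulver)
Yarm: 39  (via Ravel)
Shortest route: Brook–Garth–Ravel–Yarm = 39 min.

39 min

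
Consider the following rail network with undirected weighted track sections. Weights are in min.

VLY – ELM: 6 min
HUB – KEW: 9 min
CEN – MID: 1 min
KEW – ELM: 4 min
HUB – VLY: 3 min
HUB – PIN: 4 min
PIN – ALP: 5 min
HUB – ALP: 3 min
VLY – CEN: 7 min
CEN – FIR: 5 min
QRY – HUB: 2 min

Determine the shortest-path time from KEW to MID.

18 min

Enumerating some paths:
KEW–ELM–VLY–CEN–MID: 4+6+7+1 = 18
KEW–HUB–VLY–CEN–MID: 9+3+7+1 = 20
Cheapest is KEW–ELM–VLY–CEN–MID at 18 min.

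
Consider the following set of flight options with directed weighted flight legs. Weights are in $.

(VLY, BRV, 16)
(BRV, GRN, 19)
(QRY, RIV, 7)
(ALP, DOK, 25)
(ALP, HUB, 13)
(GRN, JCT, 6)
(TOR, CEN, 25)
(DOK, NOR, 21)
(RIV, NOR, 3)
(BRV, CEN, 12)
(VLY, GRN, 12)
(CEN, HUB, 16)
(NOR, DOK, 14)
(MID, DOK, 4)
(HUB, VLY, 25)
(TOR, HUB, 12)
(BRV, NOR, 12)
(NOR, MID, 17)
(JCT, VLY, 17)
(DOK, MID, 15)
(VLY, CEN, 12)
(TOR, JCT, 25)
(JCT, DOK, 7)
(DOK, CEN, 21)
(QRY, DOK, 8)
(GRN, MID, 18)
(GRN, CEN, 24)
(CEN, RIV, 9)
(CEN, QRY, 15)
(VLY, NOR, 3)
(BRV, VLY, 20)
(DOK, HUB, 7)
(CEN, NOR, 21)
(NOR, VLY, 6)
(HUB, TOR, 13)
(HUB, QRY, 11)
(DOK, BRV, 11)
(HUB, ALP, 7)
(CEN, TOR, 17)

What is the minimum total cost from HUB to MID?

$34

Candidate routes:
HUB - QRY - RIV - NOR - MID: 11+7+3+17 = 38
HUB - QRY - DOK - MID: 11+8+15 = 34
Cheapest is HUB - QRY - DOK - MID at $34.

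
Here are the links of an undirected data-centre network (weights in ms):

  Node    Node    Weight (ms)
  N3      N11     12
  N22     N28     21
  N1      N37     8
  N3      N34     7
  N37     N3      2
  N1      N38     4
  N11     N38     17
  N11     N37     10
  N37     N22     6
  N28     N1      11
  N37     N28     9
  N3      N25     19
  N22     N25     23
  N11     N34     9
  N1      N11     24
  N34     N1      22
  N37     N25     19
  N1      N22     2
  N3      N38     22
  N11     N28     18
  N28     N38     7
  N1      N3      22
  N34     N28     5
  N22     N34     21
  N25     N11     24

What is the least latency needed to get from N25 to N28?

Running Dijkstra from N25:
N25: 0
N37: 19  (via N25)
N3: 19  (via N25)
N22: 23  (via N25)
N11: 24  (via N25)
N1: 25  (via N22)
N34: 26  (via N3)
N28: 28  (via N37)
Shortest route: N25 → N37 → N28 = 28 ms.

28 ms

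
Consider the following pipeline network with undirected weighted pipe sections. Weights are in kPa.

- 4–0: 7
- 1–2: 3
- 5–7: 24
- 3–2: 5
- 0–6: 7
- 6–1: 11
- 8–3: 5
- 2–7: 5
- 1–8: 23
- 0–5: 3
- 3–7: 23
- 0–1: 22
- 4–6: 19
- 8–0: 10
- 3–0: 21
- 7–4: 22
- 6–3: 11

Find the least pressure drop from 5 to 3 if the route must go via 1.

29 kPa

Best 5 to 1: 5–0–6–1 costing 21
Best 1 to 3: 1–2–3 costing 8
Total via 1: 21 + 8 = 29 kPa.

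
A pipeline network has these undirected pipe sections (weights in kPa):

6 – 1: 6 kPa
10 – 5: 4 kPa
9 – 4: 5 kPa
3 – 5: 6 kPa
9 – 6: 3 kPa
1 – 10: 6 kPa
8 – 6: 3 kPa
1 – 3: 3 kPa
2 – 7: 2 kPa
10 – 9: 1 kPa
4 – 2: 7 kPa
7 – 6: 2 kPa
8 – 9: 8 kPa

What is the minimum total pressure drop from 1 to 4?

Enumerating some paths:
1 → 6 → 9 → 4: 6+3+5 = 14
1 → 10 → 9 → 4: 6+1+5 = 12
The minimum is 12 kPa via 1 → 10 → 9 → 4.

12 kPa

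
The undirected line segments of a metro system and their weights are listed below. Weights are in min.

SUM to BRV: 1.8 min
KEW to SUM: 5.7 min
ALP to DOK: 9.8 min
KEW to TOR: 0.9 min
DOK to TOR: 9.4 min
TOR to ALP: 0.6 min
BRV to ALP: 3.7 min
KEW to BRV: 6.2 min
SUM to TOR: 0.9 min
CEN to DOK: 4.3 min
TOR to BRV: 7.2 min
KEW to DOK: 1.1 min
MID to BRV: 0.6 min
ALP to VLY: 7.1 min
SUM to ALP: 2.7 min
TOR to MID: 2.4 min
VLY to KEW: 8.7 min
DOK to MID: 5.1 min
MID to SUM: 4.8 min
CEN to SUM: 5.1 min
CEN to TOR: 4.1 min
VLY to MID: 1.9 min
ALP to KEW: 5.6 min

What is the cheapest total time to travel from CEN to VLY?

Shortest distances from CEN:
CEN: 0
TOR: 4.1  (via CEN)
DOK: 4.3  (via CEN)
ALP: 4.7  (via TOR)
SUM: 5  (via TOR)
KEW: 5  (via TOR)
MID: 6.5  (via TOR)
BRV: 6.8  (via SUM)
VLY: 8.4  (via MID)
Shortest route: CEN–TOR–MID–VLY = 8.4 min.

8.4 min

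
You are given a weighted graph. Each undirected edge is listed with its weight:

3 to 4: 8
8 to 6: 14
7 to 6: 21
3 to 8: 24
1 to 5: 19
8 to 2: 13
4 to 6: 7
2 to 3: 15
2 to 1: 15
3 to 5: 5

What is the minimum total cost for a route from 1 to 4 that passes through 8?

49

Best 1 to 8: 1–2–8 costing 28
Best 8 to 4: 8–6–4 costing 21
Total via 8: 28 + 21 = 49.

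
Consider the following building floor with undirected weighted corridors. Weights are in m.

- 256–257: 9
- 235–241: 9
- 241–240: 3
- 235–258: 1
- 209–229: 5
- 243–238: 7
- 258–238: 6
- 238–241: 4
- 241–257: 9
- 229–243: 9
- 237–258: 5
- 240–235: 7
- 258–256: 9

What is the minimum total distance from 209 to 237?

32 m

Enumerating some paths:
209–229–243–238–258–237: 5+9+7+6+5 = 32
209–229–243–238–241–235–258–237: 5+9+7+4+9+1+5 = 40
Cheapest is 209–229–243–238–258–237 at 32 m.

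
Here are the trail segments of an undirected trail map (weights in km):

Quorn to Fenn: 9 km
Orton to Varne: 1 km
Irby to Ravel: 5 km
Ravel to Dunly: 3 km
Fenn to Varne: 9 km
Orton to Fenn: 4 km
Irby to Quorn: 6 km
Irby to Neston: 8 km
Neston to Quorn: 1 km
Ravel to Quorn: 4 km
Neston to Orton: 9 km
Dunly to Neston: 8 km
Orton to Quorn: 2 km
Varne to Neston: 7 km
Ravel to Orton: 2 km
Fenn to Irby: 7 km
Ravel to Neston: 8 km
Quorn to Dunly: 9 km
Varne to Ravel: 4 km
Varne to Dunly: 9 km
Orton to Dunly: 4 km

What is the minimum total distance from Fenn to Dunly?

Settle nodes by increasing distance from Fenn:
Fenn: 0
Orton: 4  (via Fenn)
Varne: 5  (via Orton)
Quorn: 6  (via Orton)
Ravel: 6  (via Orton)
Neston: 7  (via Quorn)
Irby: 7  (via Fenn)
Dunly: 8  (via Orton)
Shortest route: Fenn → Orton → Dunly = 8 km.

8 km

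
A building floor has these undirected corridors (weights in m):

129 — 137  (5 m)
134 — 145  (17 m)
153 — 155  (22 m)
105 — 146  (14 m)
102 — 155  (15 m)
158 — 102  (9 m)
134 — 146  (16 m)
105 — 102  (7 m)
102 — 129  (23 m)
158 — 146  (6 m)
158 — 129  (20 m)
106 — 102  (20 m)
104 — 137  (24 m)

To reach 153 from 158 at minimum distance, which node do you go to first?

Candidate routes:
158 - 102 - 155 - 153: 9+15+22 = 46
158 - 146 - 105 - 102 - 155 - 153: 6+14+7+15+22 = 64
158 - 129 - 102 - 155 - 153: 20+23+15+22 = 80
Cheapest is 158 - 102 - 155 - 153 at 46 m.
So from 158 the first move is to 102.

102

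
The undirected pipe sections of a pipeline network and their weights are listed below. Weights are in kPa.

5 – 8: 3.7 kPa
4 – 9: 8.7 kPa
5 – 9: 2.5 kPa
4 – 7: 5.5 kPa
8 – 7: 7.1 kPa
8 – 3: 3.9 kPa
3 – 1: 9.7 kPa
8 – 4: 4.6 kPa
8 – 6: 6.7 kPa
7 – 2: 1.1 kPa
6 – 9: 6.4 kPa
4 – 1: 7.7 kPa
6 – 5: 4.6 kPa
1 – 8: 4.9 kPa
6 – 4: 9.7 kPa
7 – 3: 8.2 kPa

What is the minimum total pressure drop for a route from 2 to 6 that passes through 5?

16.5 kPa

Shortest 2→5: 2–7–8–5 = 11.9
Shortest 5→6: 5–6 = 4.6
Total via 5: 11.9 + 4.6 = 16.5 kPa.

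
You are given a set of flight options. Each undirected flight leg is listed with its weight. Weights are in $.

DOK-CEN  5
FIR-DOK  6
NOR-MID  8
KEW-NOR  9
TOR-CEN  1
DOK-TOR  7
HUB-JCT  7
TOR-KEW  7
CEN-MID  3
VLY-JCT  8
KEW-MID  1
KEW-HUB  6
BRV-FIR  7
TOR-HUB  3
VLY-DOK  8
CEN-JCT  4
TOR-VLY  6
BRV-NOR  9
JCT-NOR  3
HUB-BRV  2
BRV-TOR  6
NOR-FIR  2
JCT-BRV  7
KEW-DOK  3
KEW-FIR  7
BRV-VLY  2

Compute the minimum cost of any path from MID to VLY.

$10

Shortest distances from MID:
MID: 0
KEW: 1  (via MID)
CEN: 3  (via MID)
DOK: 4  (via KEW)
TOR: 4  (via CEN)
HUB: 7  (via KEW)
JCT: 7  (via CEN)
NOR: 8  (via MID)
FIR: 8  (via KEW)
BRV: 9  (via HUB)
VLY: 10  (via TOR)
Shortest route: MID → CEN → TOR → VLY = $10.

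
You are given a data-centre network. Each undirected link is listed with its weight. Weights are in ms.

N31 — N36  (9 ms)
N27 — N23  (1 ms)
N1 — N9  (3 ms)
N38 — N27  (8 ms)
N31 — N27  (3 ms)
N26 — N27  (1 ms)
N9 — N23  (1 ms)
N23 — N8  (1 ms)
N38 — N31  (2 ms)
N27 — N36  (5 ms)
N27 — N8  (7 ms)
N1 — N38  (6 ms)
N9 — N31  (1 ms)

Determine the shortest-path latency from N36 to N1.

Shortest distances from N36:
N36: 0
N27: 5  (via N36)
N26: 6  (via N27)
N23: 6  (via N27)
N9: 7  (via N23)
N8: 7  (via N23)
N31: 8  (via N27)
N38: 10  (via N31)
N1: 10  (via N9)
Shortest route: N36–N27–N23–N9–N1 = 10 ms.

10 ms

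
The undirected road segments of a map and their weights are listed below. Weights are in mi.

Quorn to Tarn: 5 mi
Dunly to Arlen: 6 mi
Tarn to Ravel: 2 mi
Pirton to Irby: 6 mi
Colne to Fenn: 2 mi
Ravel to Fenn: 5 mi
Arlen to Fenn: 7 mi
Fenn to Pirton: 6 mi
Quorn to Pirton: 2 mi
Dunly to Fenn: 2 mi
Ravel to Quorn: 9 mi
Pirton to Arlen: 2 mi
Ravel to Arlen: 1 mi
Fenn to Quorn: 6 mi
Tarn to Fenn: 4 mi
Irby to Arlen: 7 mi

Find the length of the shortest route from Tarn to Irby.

Shortest distances from Tarn:
Tarn: 0
Ravel: 2  (via Tarn)
Arlen: 3  (via Ravel)
Fenn: 4  (via Tarn)
Pirton: 5  (via Arlen)
Quorn: 5  (via Tarn)
Dunly: 6  (via Fenn)
Colne: 6  (via Fenn)
Irby: 10  (via Arlen)
Shortest route: Tarn–Ravel–Arlen–Irby = 10 mi.

10 mi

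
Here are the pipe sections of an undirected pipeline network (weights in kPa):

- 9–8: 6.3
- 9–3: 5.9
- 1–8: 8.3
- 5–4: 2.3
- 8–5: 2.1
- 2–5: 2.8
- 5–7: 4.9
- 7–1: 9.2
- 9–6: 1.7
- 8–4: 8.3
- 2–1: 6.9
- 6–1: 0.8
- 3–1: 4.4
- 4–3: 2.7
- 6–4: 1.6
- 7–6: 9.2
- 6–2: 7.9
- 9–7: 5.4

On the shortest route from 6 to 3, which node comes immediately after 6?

4

Compare a few routes:
6 - 1 - 3: 0.8+4.4 = 5.2
6 - 9 - 3: 1.7+5.9 = 7.6
6 - 4 - 3: 1.6+2.7 = 4.3
Cheapest is 6 - 4 - 3 at 4.3 kPa.
So from 6 the first move is to 4.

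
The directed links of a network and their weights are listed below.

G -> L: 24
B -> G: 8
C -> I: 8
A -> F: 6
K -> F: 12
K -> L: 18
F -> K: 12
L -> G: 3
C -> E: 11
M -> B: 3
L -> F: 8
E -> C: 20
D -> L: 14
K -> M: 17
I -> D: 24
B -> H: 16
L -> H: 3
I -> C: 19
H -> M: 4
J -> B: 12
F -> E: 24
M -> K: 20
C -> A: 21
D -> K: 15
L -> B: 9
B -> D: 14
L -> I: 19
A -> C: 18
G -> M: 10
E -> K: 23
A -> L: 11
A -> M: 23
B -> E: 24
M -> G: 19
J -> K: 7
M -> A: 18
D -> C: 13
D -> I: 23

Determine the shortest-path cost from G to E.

Candidate routes:
G - M - B - E: 10+3+24 = 37
G - L - F - E: 24+8+24 = 56
G - M - B - D - C - E: 10+3+14+13+11 = 51
Cheapest is G - M - B - E at 37.

37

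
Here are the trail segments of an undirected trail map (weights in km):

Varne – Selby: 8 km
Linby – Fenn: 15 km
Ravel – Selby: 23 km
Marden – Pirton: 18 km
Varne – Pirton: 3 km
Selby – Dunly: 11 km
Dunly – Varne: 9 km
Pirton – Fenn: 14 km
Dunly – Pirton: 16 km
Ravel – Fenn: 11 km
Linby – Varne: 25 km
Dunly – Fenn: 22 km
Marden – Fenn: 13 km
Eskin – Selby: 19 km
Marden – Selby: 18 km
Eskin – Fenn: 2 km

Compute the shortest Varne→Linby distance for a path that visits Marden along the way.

Best Varne to Marden: Varne–Pirton–Marden costing 21
Shortest Marden→Linby: Marden–Fenn–Linby = 28
Total via Marden: 21 + 28 = 49 km.

49 km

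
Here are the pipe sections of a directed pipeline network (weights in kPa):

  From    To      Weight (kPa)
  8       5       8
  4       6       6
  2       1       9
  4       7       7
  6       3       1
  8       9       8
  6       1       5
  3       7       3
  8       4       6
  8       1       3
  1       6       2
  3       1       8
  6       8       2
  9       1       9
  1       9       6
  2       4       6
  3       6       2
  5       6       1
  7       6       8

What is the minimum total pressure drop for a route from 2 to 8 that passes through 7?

Best 2 to 7: 2 → 4 → 7 costing 13
Best 7 to 8: 7 → 6 → 8 costing 10
Total via 7: 13 + 10 = 23 kPa.

23 kPa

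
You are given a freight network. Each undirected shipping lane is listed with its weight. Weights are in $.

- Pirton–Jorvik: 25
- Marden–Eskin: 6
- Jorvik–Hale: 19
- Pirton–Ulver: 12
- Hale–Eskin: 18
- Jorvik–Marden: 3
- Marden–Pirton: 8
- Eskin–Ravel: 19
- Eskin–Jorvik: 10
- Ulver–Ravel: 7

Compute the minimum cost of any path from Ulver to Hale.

Candidate routes:
Ulver - Ravel - Eskin - Hale: 7+19+18 = 44
Ulver - Pirton - Marden - Eskin - Hale: 12+8+6+18 = 44
Ulver - Pirton - Marden - Jorvik - Hale: 12+8+3+19 = 42
Ulver - Pirton - Marden - Jorvik - Eskin - Hale: 12+8+3+10+18 = 51
Cheapest is Ulver - Pirton - Marden - Jorvik - Hale at $42.

$42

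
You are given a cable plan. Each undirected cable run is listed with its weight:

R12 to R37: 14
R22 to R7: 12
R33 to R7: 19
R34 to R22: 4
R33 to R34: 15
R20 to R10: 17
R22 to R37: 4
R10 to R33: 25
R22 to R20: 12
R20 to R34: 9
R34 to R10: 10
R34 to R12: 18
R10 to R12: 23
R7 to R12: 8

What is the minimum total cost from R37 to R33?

23

Settle nodes by increasing distance from R37:
R37: 0
R22: 4  (via R37)
R34: 8  (via R22)
R12: 14  (via R37)
R7: 16  (via R22)
R20: 16  (via R22)
R10: 18  (via R34)
R33: 23  (via R34)
Shortest route: R37 → R22 → R34 → R33 = 23.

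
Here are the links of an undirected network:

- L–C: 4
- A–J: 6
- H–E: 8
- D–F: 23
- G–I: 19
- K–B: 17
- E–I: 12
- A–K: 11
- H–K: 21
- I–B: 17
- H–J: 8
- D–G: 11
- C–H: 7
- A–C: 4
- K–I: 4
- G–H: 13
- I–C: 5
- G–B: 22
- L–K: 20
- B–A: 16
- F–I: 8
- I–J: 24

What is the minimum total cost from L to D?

35

Shortest distances from L:
L: 0
C: 4  (via L)
A: 8  (via C)
I: 9  (via C)
H: 11  (via C)
K: 13  (via I)
J: 14  (via A)
F: 17  (via I)
E: 19  (via H)
B: 24  (via A)
G: 24  (via H)
D: 35  (via G)
Shortest route: L–C–H–G–D = 35.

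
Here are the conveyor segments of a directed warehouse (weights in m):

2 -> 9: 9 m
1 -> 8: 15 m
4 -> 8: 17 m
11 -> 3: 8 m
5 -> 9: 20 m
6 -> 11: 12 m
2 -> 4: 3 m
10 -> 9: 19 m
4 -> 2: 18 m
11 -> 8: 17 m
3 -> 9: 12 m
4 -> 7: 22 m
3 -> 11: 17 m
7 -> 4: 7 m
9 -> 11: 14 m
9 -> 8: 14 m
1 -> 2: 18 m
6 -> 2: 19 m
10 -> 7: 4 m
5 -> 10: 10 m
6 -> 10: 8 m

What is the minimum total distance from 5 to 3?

42 m

Settle nodes by increasing distance from 5:
5: 0
10: 10  (via 5)
7: 14  (via 10)
9: 20  (via 5)
4: 21  (via 7)
8: 34  (via 9)
11: 34  (via 9)
2: 39  (via 4)
3: 42  (via 11)
Shortest route: 5 → 9 → 11 → 3 = 42 m.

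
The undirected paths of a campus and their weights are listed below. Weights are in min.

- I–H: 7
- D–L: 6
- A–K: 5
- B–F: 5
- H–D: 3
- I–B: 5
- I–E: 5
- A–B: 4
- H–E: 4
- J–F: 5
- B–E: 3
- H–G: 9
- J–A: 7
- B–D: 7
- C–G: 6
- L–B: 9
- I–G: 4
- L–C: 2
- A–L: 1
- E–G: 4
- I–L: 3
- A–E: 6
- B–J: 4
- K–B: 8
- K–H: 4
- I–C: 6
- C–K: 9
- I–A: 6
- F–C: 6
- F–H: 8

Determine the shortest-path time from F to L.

8 min

Running Dijkstra from F:
F: 0
B: 5  (via F)
J: 5  (via F)
C: 6  (via F)
E: 8  (via B)
H: 8  (via F)
L: 8  (via C)
Shortest route: F–C–L = 8 min.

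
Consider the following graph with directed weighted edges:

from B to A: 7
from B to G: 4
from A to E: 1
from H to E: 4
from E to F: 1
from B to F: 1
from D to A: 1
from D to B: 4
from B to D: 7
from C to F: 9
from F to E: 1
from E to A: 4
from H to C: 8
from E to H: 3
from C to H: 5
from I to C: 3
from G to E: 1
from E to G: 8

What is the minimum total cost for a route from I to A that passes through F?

17

Shortest I→F: I–C–F = 12
Shortest F→A: F–E–A = 5
Total via F: 12 + 5 = 17.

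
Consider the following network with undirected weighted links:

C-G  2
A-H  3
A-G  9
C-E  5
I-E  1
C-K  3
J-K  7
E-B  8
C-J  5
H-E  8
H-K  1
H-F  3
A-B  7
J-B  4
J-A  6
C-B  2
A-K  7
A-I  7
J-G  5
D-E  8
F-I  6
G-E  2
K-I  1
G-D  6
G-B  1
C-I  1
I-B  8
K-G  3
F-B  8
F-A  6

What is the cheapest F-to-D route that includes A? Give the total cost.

19

Shortest F→A: F–A = 6
Shortest A→D: A–H–K–G–D = 13
Total via A: 6 + 13 = 19.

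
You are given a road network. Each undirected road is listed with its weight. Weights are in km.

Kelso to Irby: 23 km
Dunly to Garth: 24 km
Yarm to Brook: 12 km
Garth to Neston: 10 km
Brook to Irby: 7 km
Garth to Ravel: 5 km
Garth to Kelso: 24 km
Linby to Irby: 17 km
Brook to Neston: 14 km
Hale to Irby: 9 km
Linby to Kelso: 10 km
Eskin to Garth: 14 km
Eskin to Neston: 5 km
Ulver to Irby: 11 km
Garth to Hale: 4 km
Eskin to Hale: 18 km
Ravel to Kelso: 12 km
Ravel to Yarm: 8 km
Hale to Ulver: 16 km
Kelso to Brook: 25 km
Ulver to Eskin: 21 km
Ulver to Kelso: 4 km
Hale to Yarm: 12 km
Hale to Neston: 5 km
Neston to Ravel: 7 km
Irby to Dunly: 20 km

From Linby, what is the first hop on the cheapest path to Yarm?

Candidate routes:
Linby–Kelso–Ravel–Yarm: 10+12+8 = 30
Linby–Irby–Hale–Yarm: 17+9+12 = 38
Linby–Kelso–Ulver–Hale–Yarm: 10+4+16+12 = 42
Linby–Irby–Brook–Yarm: 17+7+12 = 36
Cheapest is Linby–Kelso–Ravel–Yarm at 30 km.
So from Linby the first move is to Kelso.

Kelso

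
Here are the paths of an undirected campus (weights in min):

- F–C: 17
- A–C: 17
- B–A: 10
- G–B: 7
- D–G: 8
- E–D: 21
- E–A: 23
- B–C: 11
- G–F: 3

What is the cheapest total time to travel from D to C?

26 min

Settle nodes by increasing distance from D:
D: 0
G: 8  (via D)
F: 11  (via G)
B: 15  (via G)
E: 21  (via D)
A: 25  (via B)
C: 26  (via B)
Shortest route: D–G–B–C = 26 min.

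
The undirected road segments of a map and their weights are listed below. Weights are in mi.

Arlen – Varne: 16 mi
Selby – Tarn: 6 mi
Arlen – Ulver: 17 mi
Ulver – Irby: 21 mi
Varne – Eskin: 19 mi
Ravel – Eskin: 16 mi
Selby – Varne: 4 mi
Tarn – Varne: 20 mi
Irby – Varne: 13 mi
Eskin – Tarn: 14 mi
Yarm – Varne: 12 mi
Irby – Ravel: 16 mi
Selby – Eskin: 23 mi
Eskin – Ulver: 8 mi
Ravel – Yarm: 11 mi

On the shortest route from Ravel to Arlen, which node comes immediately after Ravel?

Enumerating some paths:
Ravel–Eskin–Ulver–Arlen: 16+8+17 = 41
Ravel–Yarm–Varne–Arlen: 11+12+16 = 39
Cheapest is Ravel–Yarm–Varne–Arlen at 39 mi.
So from Ravel the first move is to Yarm.

Yarm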